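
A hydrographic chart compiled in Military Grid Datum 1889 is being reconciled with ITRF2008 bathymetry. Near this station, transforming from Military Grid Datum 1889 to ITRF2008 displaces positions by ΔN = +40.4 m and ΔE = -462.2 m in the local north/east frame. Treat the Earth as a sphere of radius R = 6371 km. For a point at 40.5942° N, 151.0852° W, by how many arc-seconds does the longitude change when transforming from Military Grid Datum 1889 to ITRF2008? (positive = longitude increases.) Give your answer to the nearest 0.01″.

Δλ = -19.71″

At latitude 40.5942°, cos φ = 0.759337.
One radian of longitude at latitude φ spans R cos φ, so Δλ = ΔE / (R cos φ) = -462.2 / (6371000 × 0.759337) = -9.5541e-05 rad = -19.707″.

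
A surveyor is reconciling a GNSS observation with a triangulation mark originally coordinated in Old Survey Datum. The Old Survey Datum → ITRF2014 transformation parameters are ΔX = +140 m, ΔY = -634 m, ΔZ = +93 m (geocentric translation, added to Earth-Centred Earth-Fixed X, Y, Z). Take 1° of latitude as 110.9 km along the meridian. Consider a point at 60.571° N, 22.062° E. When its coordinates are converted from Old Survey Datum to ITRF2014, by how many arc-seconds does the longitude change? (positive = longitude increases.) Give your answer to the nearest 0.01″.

Δλ = -42.29″

sin φ = 0.870965, cos φ = 0.491345, sin λ = 0.375610, cos λ = 0.926778.
East component: ΔE = −sin λ·ΔX + cos λ·ΔY = −(0.375610)(140) + (0.926778)(-634) = -640.16 m.
1° of latitude spans 110900 m; at latitude φ, 1° of longitude spans that × cos φ = 54490.1 m, so Δλ = -640.16 / 54490.1 × 3600 = -42.294″.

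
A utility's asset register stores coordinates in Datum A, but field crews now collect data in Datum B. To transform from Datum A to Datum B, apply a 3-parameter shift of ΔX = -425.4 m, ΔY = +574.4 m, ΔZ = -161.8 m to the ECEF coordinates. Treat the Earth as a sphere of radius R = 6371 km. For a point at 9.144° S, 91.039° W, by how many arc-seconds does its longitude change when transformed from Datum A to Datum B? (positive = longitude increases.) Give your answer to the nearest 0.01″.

Δλ = -14.29″

sin φ = -0.158916, cos φ = 0.987292, sin λ = -0.999836, cos λ = -0.018133.
East component: ΔE = −sin λ·ΔX + cos λ·ΔY = −(-0.999836)(-425.4) + (-0.018133)(574.4) = -435.75 m.
1° of latitude spans πR/180 = 111195 m; at latitude φ, 1° of longitude spans that × cos φ = 109781.9 m, so Δλ = -435.75 / 109781.9 × 3600 = -14.289″.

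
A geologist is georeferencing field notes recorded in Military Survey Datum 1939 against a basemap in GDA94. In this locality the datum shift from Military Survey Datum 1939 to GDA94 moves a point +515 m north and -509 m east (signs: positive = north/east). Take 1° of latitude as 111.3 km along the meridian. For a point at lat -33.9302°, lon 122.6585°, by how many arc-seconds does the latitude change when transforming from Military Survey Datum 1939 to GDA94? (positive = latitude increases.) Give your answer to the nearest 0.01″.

Δφ = 16.66″

1° of latitude = 111.3 km, so Δφ = 515.0 / 111300 = 0.0046271° = 16.658″.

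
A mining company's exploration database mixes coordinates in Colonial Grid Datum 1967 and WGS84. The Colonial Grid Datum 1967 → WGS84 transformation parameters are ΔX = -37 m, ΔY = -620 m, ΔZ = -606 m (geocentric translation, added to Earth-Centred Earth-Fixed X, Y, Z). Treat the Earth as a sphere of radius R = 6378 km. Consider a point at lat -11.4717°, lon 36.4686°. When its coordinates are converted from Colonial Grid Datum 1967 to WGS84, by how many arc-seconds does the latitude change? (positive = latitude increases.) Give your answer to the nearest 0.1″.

Δφ = -21.8″

sin φ = -0.198884, cos φ = 0.980023, sin λ = 0.594382, cos λ = 0.804183.
North component: ΔN = −sin φ cos λ·ΔX − sin φ sin λ·ΔY + cos φ·ΔZ = −(-0.198884)(0.804183)(-37) − (-0.198884)(0.594382)(-620) + (0.980023)(-606) = -673.10 m.
1° of latitude spans πR/180 = 111317 m, so Δφ = -673.10 / 111317 × 3600 = -21.768″.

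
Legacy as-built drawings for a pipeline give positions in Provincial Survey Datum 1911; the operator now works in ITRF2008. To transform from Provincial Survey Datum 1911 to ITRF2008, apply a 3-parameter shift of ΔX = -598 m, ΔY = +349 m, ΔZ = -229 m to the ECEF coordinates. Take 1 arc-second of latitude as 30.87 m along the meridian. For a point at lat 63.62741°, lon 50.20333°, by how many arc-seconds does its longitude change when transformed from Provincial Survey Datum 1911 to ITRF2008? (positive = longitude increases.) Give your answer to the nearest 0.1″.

Δλ = 49.8″

sin φ = 0.895924, cos φ = 0.444207, sin λ = 0.768321, cos λ = 0.640065.
East component: ΔE = −sin λ·ΔX + cos λ·ΔY = −(0.768321)(-598) + (0.640065)(349) = 682.84 m.
1° of latitude spans 3600 × 30.87 = 111132 m; at latitude φ, 1° of longitude spans that × cos φ = 49365.6 m, so Δλ = 682.84 / 49365.6 × 3600 = 49.796″.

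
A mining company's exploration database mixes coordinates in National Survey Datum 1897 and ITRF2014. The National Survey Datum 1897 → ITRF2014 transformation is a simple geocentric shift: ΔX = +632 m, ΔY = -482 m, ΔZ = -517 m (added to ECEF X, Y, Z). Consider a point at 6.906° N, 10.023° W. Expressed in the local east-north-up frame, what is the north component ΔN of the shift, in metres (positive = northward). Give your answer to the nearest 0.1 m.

At φ = 6.906°, λ = -10.023°: sin φ = 0.120241, cos φ = 0.992745, sin λ = -0.174043, cos λ = 0.984738.
ΔN = −sin φ cos λ·ΔX − sin φ sin λ·ΔY + cos φ·ΔZ = −(0.120241)(0.984738)(632) − (0.120241)(-0.174043)(-482) + (0.992745)(-517) = -598.17 m.

ΔN = -598.2 m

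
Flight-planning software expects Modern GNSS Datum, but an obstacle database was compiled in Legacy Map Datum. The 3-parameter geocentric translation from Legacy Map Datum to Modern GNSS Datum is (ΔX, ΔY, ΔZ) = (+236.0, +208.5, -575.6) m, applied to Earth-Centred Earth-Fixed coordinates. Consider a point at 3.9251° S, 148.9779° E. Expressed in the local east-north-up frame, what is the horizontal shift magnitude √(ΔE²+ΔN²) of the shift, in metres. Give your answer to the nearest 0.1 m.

653.8 m

At φ = -3.9251°, λ = 148.9779°: sin φ = -0.068452, cos φ = 0.997654, sin λ = 0.515369, cos λ = -0.856969.
ΔE = −sin λ·ΔX + cos λ·ΔY = −(0.515369)·(236.0) + (-0.856969)·(208.5) = -300.30 m.
ΔN = −sin φ cos λ·ΔX − sin φ sin λ·ΔY + cos φ·ΔZ = −(-0.068452)(-0.856969)(236.0) − (-0.068452)(0.515369)(208.5) + (0.997654)(-575.6) = -580.74 m.
Horizontal magnitude = √(ΔE² + ΔN²) = √((-300.30)² + (-580.74)²) = 653.79 m.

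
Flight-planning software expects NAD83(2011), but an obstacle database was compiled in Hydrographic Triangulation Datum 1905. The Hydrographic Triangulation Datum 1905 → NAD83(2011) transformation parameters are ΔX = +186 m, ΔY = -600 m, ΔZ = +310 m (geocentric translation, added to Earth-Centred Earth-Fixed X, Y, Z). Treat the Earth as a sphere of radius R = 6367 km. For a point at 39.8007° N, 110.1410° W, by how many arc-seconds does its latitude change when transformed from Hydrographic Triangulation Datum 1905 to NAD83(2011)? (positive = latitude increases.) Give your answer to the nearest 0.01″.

Δφ = -2.64″

sin φ = 0.640119, cos φ = 0.768276, sin λ = -0.938848, cos λ = -0.344332.
North component: ΔN = −sin φ cos λ·ΔX − sin φ sin λ·ΔY + cos φ·ΔZ = −(0.640119)(-0.344332)(186) − (0.640119)(-0.938848)(-600) + (0.768276)(310) = -81.42 m.
1° of latitude spans πR/180 = 111125 m, so Δφ = -81.42 / 111125 × 3600 = -2.638″.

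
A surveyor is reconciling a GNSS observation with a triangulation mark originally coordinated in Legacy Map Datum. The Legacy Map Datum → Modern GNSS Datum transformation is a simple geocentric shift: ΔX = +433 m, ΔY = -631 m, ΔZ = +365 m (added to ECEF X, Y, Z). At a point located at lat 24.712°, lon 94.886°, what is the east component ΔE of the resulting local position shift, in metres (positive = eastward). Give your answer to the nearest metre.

ΔE = -378 m

The local east axis at (φ, λ) is (−sin λ, cos λ, 0), so ΔE = −sin(94.886°)·433 + cos(94.886°)·(-631) = -377.68 m.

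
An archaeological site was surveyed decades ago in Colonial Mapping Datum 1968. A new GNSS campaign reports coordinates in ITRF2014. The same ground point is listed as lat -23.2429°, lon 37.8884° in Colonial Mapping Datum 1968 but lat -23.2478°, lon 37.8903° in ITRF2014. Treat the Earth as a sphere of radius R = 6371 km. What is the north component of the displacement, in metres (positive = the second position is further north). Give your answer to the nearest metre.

ΔN = -545 m

Δφ = -23.2478° − -23.2429° = -0.0049°; Δλ = 37.8903° − 37.8884° = +0.0019°.
1° along a meridian = πR/180 = 111195 m.
ΔN = Δφ × 111195 = -544.9 m; ΔE = Δλ × 111195 × cos(-23.2429°) = +0.0019 × 111195 × 0.918840 = 194.1 m.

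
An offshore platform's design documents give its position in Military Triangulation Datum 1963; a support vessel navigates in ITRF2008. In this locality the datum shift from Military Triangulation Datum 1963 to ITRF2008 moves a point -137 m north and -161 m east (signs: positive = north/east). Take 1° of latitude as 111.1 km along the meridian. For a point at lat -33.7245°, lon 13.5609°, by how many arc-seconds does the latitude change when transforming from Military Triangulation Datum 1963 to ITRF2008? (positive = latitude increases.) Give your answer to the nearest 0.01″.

Δφ = -4.44″

1° of latitude = 111.1 km, so Δφ = -137.0 / 111100 = -0.0012331° = -4.439″.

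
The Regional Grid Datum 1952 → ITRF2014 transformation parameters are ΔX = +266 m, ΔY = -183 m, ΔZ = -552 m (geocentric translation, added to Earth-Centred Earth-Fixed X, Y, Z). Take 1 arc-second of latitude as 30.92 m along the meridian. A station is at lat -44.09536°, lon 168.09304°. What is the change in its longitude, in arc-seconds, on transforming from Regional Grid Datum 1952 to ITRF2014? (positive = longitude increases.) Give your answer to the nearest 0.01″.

Δλ = 5.59″

sin φ = -0.695855, cos φ = 0.718183, sin λ = 0.206323, cos λ = -0.978484.
East component: ΔE = −sin λ·ΔX + cos λ·ΔY = −(0.206323)(266) + (-0.978484)(-183) = 124.18 m.
1° of latitude spans 3600 × 30.92 = 111312 m; at latitude φ, 1° of longitude spans that × cos φ = 79942.3 m, so Δλ = 124.18 / 79942.3 × 3600 = 5.592″.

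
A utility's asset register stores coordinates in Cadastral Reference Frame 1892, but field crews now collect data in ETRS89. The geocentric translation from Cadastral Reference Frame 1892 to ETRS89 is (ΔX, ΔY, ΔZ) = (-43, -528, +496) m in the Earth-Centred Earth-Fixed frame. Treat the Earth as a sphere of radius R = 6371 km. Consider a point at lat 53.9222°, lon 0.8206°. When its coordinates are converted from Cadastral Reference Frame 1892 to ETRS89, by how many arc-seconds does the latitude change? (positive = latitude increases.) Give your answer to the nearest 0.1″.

sin φ = 0.808218, cos φ = 0.588883, sin λ = 0.014322, cos λ = 0.999897.
North component: ΔN = −sin φ cos λ·ΔX − sin φ sin λ·ΔY + cos φ·ΔZ = −(0.808218)(0.999897)(-43) − (0.808218)(0.014322)(-528) + (0.588883)(496) = 332.95 m.
1° of latitude spans πR/180 = 111195 m, so Δφ = 332.95 / 111195 × 3600 = 10.779″.

Δφ = 10.8″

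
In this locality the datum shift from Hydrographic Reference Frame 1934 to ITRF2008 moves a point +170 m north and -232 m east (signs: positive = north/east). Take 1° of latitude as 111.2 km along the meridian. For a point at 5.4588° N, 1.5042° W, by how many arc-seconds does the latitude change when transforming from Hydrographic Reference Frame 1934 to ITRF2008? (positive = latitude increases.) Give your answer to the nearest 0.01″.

1° of latitude = 111.2 km, so Δφ = 170.0 / 111200 = 0.0015288° = 5.504″.

Δφ = 5.50″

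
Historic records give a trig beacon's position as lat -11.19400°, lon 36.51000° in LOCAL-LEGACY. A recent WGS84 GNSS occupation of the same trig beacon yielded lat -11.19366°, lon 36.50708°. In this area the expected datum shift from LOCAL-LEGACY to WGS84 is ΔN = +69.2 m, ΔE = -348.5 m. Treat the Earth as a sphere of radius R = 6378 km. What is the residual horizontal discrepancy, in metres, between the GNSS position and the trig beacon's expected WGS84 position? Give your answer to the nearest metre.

43 m

Observed coordinate differences: Δφ = +0.00034°, Δλ = -0.00292°.
Converting to metres (1° lat = 111317 m, cos φ = 0.980975): observed ΔN = 37.8 m, observed ΔE = -318.9 m.
Subtracting the expected shift leaves a residual of 37.8 − (69.2) = -31.4 m north and -318.9 − (-348.5) = 29.6 m east.
Residual distance = √((-31.4)² + 29.6²) = 43.1 m.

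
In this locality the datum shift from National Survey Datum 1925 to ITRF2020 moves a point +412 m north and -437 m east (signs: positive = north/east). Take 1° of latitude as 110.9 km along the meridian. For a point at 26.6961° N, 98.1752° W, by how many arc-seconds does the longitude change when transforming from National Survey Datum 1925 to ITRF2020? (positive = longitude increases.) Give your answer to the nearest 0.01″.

Δλ = -15.88″

At latitude 26.6961°, cos φ = 0.893402.
1° of longitude at this latitude = 110.9 × cos φ = 99.08 km, so Δλ = -437.0 / 99078.3 = -0.0044107° = -15.878″.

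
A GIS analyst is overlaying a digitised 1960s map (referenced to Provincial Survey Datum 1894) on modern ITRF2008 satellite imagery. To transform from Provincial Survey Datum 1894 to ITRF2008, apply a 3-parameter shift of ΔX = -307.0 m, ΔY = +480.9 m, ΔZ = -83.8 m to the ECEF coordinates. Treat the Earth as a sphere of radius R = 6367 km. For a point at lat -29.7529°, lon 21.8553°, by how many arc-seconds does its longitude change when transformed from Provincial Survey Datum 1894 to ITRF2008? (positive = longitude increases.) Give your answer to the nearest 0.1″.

sin φ = -0.496260, cos φ = 0.868174, sin λ = 0.372264, cos λ = 0.928127.
East component: ΔE = −sin λ·ΔX + cos λ·ΔY = −(0.372264)(-307.0) + (0.928127)(480.9) = 560.62 m.
1° of latitude spans πR/180 = 111125 m; at latitude φ, 1° of longitude spans that × cos φ = 96475.9 m, so Δλ = 560.62 / 96475.9 × 3600 = 20.920″.

Δλ = 20.9″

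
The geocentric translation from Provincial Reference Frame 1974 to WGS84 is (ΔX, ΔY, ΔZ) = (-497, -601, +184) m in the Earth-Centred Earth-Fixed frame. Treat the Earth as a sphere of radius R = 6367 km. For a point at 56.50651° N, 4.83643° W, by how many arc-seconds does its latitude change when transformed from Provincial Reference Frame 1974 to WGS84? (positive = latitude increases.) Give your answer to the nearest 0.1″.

sin φ = 0.833949, cos φ = 0.551842, sin λ = -0.084311, cos λ = 0.996439.
North component: ΔN = −sin φ cos λ·ΔX − sin φ sin λ·ΔY + cos φ·ΔZ = −(0.833949)(0.996439)(-497) − (0.833949)(-0.084311)(-601) + (0.551842)(184) = 472.28 m.
1° of latitude spans πR/180 = 111125 m, so Δφ = 472.28 / 111125 × 3600 = 15.300″.

Δφ = 15.3″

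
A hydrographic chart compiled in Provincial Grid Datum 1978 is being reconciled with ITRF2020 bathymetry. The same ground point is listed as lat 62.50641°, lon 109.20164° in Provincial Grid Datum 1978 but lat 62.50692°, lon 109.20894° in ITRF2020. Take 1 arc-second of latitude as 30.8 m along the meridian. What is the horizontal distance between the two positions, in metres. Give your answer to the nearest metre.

378 m

Δφ = 62.50692° − 62.50641° = +0.00051°; Δλ = 109.20894° − 109.20164° = +0.00730°.
1° of latitude = 3600 × 30.80 = 110880 m.
ΔN = Δφ × 110880 = 56.5 m; ΔE = Δλ × 110880 × cos(62.50641°) = +0.00730 × 110880 × 0.461649 = 373.7 m.
Distance = √(ΔE² + ΔN²) = √(373.7² + 56.5²) = 377.9 m.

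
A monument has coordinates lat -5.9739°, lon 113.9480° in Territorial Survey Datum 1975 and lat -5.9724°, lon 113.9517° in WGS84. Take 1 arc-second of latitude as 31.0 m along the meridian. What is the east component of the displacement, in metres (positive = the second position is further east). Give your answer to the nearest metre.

ΔE = 411 m

Δφ = -5.9724° − -5.9739° = +0.0015°; Δλ = 113.9517° − 113.9480° = +0.0037°.
1° of latitude = 3600 × 31.00 = 111600 m.
ΔN = Δφ × 111600 = 167.4 m; ΔE = Δλ × 111600 × cos(-5.9739°) = +0.0037 × 111600 × 0.994569 = 410.7 m.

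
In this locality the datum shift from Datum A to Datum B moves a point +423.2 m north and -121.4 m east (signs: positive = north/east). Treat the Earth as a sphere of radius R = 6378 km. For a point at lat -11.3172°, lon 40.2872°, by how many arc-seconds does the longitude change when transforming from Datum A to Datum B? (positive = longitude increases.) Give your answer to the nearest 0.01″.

Δλ = -4.00″

At latitude -11.3172°, cos φ = 0.980556.
One radian of longitude at latitude φ spans R cos φ, so Δλ = ΔE / (R cos φ) = -121.4 / (6378000 × 0.980556) = -1.9412e-05 rad = -4.004″.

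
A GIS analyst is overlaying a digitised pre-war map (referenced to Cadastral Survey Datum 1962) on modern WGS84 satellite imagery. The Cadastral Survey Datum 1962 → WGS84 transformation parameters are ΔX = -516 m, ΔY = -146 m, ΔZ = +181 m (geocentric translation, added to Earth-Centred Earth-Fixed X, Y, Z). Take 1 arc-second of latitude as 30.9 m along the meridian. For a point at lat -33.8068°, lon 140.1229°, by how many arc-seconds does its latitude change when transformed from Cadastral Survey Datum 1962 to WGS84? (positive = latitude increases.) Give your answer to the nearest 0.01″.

sin φ = -0.556394, cos φ = 0.830918, sin λ = 0.641143, cos λ = -0.767421.
North component: ΔN = −sin φ cos λ·ΔX − sin φ sin λ·ΔY + cos φ·ΔZ = −(-0.556394)(-0.767421)(-516) − (-0.556394)(0.641143)(-146) + (0.830918)(181) = 318.64 m.
1° of latitude spans 3600 × 30.90 = 111240 m, so Δφ = 318.64 / 111240 × 3600 = 10.312″.

Δφ = 10.31″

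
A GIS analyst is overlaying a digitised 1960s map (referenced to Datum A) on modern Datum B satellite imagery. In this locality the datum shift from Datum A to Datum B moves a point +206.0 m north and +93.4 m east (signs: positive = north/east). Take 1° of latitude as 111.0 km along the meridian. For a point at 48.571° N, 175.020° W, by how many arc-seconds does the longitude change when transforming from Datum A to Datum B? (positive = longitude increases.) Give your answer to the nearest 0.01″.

At latitude 48.571°, cos φ = 0.661691.
1° of longitude at this latitude = 111.0 × cos φ = 73.45 km, so Δλ = 93.4 / 73447.8 = 0.0012717° = 4.578″.

Δλ = 4.58″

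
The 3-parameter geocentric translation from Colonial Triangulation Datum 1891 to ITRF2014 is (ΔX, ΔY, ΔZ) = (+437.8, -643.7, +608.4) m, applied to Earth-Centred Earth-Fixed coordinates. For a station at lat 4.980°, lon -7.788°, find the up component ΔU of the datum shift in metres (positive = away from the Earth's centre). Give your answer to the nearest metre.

At φ = 4.980°, λ = -7.788°: sin φ = 0.086808, cos φ = 0.996225, sin λ = -0.135508, cos λ = 0.990776.
ΔU = cos φ cos λ·ΔX + cos φ sin λ·ΔY + sin φ·ΔZ = (0.996225)(0.990776)(437.8) + (0.996225)(-0.135508)(-643.7) + (0.086808)(608.4) = 571.84 m.

ΔU = 572 m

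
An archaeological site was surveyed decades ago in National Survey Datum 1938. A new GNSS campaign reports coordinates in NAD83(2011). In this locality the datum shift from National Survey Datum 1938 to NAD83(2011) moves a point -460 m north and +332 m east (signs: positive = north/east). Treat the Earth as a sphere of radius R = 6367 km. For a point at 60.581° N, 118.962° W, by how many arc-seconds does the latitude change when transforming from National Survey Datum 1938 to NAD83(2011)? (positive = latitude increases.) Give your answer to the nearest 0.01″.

On a sphere of radius R, 1 rad of latitude = R, so Δφ = ΔN / R = -460.0 / 6367000 = -7.2248e-05 rad = -14.902″.

Δφ = -14.90″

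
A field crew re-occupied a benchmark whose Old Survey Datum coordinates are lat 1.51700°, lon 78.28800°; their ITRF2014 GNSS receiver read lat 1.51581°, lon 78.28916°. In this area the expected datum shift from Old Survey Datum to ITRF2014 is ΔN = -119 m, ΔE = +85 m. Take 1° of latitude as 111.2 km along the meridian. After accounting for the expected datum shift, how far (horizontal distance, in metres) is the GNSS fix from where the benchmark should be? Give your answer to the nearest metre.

Observed coordinate differences: Δφ = -0.00119°, Δλ = +0.00116°.
Converting to metres (1° lat = 111200 m, cos φ = 0.999650): observed ΔN = -132.3 m, observed ΔE = 128.9 m.
Subtracting the expected shift leaves a residual of -132.3 − (-119) = -13.3 m north and 128.9 − (85) = 43.9 m east.
Residual distance = √((-13.3)² + 43.9²) = 45.9 m.

46 m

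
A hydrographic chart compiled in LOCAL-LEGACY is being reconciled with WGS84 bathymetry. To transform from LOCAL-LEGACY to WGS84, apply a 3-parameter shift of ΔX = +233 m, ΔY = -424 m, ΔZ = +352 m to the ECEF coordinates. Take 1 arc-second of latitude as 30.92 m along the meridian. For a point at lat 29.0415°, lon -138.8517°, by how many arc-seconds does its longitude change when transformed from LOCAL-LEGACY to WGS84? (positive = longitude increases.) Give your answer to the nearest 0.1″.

Δλ = 17.5″

sin φ = 0.485443, cos φ = 0.874268, sin λ = -0.658010, cos λ = -0.753009.
East component: ΔE = −sin λ·ΔX + cos λ·ΔY = −(-0.658010)(233) + (-0.753009)(-424) = 472.59 m.
1° of latitude spans 3600 × 30.92 = 111312 m; at latitude φ, 1° of longitude spans that × cos φ = 97316.6 m, so Δλ = 472.59 / 97316.6 × 3600 = 17.482″.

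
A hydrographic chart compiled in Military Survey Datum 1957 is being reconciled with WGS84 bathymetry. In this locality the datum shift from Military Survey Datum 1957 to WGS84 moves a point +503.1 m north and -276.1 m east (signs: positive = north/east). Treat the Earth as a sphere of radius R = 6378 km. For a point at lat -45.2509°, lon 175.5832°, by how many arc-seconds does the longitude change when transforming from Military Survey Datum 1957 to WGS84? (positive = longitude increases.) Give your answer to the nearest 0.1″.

At latitude -45.2509°, cos φ = 0.704004.
One radian of longitude at latitude φ spans R cos φ, so Δλ = ΔE / (R cos φ) = -276.1 / (6378000 × 0.704004) = -6.1490e-05 rad = -12.683″.

Δλ = -12.7″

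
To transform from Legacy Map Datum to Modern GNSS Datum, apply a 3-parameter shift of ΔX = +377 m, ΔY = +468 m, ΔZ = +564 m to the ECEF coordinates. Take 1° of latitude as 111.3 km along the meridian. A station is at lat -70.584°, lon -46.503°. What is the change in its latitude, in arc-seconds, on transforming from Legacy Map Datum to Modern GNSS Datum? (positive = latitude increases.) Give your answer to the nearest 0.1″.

Δφ = 3.6″

sin φ = -0.943130, cos φ = 0.332425, sin λ = -0.725410, cos λ = 0.688317.
North component: ΔN = −sin φ cos λ·ΔX − sin φ sin λ·ΔY + cos φ·ΔZ = −(-0.943130)(0.688317)(377) − (-0.943130)(-0.725410)(468) + (0.332425)(564) = 112.04 m.
1° of latitude spans 111300 m, so Δφ = 112.04 / 111300 × 3600 = 3.624″.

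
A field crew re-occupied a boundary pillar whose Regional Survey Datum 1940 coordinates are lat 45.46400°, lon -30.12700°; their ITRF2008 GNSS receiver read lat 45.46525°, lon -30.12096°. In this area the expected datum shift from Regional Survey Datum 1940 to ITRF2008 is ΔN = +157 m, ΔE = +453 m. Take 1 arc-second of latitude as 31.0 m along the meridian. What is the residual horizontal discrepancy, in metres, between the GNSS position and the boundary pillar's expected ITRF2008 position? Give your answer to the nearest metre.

Observed coordinate differences: Δφ = +0.00125°, Δλ = +0.00604°.
Converting to metres (1° lat = 111600 m, cos φ = 0.701357): observed ΔN = 139.5 m, observed ΔE = 472.8 m.
Subtracting the expected shift leaves a residual of 139.5 − (157) = -17.5 m north and 472.8 − (453) = 19.8 m east.
Residual distance = √((-17.5)² + 19.8²) = 26.4 m.

26 m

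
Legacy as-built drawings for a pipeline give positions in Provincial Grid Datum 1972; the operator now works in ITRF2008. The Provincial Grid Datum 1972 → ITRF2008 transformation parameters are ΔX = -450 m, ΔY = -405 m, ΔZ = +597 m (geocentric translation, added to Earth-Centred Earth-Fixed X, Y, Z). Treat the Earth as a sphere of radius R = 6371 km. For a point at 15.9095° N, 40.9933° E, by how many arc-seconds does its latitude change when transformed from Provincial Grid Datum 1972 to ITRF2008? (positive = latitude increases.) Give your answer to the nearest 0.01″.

Δφ = 23.96″

sin φ = 0.274119, cos φ = 0.961696, sin λ = 0.655971, cos λ = 0.754786.
North component: ΔN = −sin φ cos λ·ΔX − sin φ sin λ·ΔY + cos φ·ΔZ = −(0.274119)(0.754786)(-450) − (0.274119)(0.655971)(-405) + (0.961696)(597) = 740.06 m.
1° of latitude spans πR/180 = 111195 m, so Δφ = 740.06 / 111195 × 3600 = 23.960″.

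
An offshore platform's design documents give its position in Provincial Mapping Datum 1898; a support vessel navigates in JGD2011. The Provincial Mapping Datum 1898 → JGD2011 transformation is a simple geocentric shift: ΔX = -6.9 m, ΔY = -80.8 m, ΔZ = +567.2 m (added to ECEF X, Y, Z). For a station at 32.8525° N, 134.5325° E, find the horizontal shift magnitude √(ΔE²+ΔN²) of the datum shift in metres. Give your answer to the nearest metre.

The local east axis at (φ, λ) is (−sin λ, cos λ, 0), so ΔE = −sin(134.5325°)·(-6.9) + cos(134.5325°)·(-80.8) = 61.58 m.
The local north axis is (−sin φ cos λ, −sin φ sin λ, cos φ), giving ΔN = -2.625 + 31.246 + 476.488 = 505.11 m.
Horizontal magnitude = √(ΔE² + ΔN²) = √(61.58² + 505.11²) = 508.85 m.

509 m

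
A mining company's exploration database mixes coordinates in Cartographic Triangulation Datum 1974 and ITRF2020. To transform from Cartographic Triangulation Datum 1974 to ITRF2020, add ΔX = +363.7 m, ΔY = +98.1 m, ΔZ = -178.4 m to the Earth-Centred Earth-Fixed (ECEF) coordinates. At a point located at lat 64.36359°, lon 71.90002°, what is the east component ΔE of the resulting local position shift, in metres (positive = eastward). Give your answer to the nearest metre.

ΔE = -315 m

At φ = 64.36359°, λ = 71.90002°: sin φ = 0.901558, cos φ = 0.432659, sin λ = 0.950516, cos λ = 0.310676.
ΔE = −sin λ·ΔX + cos λ·ΔY = −(0.950516)·(363.7) + (0.310676)·(98.1) = -315.23 m.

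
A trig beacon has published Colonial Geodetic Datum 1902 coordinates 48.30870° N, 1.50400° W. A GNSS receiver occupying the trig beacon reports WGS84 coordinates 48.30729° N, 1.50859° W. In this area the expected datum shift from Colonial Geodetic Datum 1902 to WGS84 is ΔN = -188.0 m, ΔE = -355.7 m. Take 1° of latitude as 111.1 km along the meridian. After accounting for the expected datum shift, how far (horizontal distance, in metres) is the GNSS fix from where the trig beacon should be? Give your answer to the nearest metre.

35 m

Observed coordinate differences: Δφ = -0.00141°, Δλ = -0.00459°.
Converting to metres (1° lat = 111100 m, cos φ = 0.665117): observed ΔN = -156.7 m, observed ΔE = -339.2 m.
Subtracting the expected shift leaves a residual of -156.7 − (-188.0) = 31.3 m north and -339.2 − (-355.7) = 16.5 m east.
Residual distance = √(31.3² + 16.5²) = 35.4 m.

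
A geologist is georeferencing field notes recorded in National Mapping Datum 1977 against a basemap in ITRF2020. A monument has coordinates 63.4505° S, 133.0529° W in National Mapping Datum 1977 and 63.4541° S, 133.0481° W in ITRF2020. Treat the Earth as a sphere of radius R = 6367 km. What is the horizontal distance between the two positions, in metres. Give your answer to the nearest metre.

466 m

Δφ = -63.4541° − -63.4505° = -0.0036°; Δλ = -133.0481° − -133.0529° = +0.0048°.
1° along a meridian = πR/180 = 111125 m.
ΔN = Δφ × 111125 = -400.1 m; ΔE = Δλ × 111125 × cos(-63.4505°) = +0.0048 × 111125 × 0.446971 = 238.4 m.
Distance = √(ΔE² + ΔN²) = √(238.4² + (-400.1)²) = 465.7 m.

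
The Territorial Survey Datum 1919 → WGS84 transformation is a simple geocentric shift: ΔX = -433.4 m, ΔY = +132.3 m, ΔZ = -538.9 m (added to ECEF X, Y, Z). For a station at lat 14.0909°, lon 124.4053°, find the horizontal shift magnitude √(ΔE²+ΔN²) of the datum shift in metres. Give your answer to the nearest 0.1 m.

671.4 m

At φ = 14.0909°, λ = 124.4053°: sin φ = 0.243461, cos φ = 0.969911, sin λ = 0.825061, cos λ = -0.565043.
ΔE = −sin λ·ΔX + cos λ·ΔY = −(0.825061)·(-433.4) + (-0.565043)·(132.3) = 282.83 m.
ΔN = −sin φ cos λ·ΔX − sin φ sin λ·ΔY + cos φ·ΔZ = −(0.243461)(-0.565043)(-433.4) − (0.243461)(0.825061)(132.3) + (0.969911)(-538.9) = -608.88 m.
Horizontal magnitude = √(ΔE² + ΔN²) = √(282.83² + (-608.88)²) = 671.36 m.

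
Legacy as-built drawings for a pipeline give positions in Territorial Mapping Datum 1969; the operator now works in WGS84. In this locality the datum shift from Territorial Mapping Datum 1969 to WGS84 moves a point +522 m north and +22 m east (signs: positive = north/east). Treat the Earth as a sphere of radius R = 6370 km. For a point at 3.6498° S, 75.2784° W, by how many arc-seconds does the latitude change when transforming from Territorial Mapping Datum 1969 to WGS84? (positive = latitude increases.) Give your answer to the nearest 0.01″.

Δφ = 16.90″

On a sphere of radius R, 1 rad of latitude = R, so Δφ = ΔN / R = 522.0 / 6370000 = 8.1947e-05 rad = 16.903″.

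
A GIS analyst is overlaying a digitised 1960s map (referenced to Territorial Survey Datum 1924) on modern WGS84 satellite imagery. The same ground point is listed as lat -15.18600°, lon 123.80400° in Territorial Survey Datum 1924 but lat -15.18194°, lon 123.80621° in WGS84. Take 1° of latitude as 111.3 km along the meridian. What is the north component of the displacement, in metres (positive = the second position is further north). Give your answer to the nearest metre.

ΔN = 452 m

Δφ = -15.18194° − -15.18600° = +0.00406°; Δλ = 123.80621° − 123.80400° = +0.00221°.
ΔN = Δφ × 111300 = 451.9 m; ΔE = Δλ × 111300 × cos(-15.18600°) = +0.00221 × 111300 × 0.965081 = 237.4 m.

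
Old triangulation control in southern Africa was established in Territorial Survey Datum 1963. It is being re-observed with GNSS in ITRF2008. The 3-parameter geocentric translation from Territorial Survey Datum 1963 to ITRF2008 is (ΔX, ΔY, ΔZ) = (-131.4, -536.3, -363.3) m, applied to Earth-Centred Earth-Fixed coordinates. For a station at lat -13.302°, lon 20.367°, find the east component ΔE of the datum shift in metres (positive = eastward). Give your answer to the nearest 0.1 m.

ΔE = -457.0 m

The local east axis at (φ, λ) is (−sin λ, cos λ, 0), so ΔE = −sin(20.367°)·(-131.4) + cos(20.367°)·(-536.3) = -457.04 m.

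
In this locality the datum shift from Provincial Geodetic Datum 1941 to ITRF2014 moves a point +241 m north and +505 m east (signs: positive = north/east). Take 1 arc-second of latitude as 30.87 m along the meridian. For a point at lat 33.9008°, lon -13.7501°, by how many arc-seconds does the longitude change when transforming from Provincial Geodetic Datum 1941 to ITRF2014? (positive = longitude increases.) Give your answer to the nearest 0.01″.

At latitude 33.9008°, cos φ = 0.830004.
1″ of longitude at this latitude = 30.87 × cos φ = 25.6222 m, so Δλ = 505.0 / 25.6222 = 19.709″.

Δλ = 19.71″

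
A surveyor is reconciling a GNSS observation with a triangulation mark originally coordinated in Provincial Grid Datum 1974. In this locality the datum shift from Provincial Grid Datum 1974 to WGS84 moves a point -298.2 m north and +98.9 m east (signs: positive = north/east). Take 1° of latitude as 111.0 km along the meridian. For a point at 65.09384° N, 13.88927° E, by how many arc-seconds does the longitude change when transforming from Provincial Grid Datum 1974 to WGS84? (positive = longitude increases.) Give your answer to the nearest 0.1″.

Δλ = 7.6″

At latitude 65.09384°, cos φ = 0.421133.
1° of longitude at this latitude = 111.0 × cos φ = 46.75 km, so Δλ = 98.9 / 46745.8 = 0.0021157° = 7.617″.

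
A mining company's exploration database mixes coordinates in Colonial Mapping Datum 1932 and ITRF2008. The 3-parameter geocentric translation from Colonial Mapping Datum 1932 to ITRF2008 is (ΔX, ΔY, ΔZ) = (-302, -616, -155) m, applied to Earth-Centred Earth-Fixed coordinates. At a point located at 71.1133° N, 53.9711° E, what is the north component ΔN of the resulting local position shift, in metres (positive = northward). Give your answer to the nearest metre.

ΔN = 589 m

At φ = 71.1133°, λ = 53.9711°: sin φ = 0.946161, cos φ = 0.323698, sin λ = 0.808720, cos λ = 0.588193.
ΔN = −sin φ cos λ·ΔX − sin φ sin λ·ΔY + cos φ·ΔZ = −(0.946161)(0.588193)(-302) − (0.946161)(0.808720)(-616) + (0.323698)(-155) = 589.25 m.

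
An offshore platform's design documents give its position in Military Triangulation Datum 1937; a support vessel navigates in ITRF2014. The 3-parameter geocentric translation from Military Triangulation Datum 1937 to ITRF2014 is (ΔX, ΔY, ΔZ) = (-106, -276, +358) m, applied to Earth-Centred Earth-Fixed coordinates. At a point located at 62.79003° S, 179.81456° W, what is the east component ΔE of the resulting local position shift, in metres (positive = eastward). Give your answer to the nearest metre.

ΔE = 276 m

At φ = -62.79003°, λ = -179.81456°: sin φ = -0.889337, cos φ = 0.457253, sin λ = -0.003237, cos λ = -0.999995.
ΔE = −sin λ·ΔX + cos λ·ΔY = −(-0.003237)·(-106) + (-0.999995)·(-276) = 275.66 m.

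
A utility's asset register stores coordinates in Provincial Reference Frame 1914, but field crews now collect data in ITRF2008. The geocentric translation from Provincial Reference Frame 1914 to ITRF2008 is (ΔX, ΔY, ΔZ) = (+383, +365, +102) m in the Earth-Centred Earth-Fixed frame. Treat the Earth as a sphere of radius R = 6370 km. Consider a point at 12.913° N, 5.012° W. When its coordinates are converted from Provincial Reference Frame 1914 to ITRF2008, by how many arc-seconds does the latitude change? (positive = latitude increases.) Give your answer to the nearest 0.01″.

sin φ = 0.223471, cos φ = 0.974711, sin λ = -0.087364, cos λ = 0.996176.
North component: ΔN = −sin φ cos λ·ΔX − sin φ sin λ·ΔY + cos φ·ΔZ = −(0.223471)(0.996176)(383) − (0.223471)(-0.087364)(365) + (0.974711)(102) = 21.28 m.
1° of latitude spans πR/180 = 111177 m, so Δφ = 21.28 / 111177 × 3600 = 0.689″.

Δφ = 0.69″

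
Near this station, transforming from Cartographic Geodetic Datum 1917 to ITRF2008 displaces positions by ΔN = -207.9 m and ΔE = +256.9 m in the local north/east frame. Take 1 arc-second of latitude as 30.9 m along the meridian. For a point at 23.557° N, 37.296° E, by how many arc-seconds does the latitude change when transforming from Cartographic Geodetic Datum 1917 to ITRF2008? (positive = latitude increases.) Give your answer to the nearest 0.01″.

1″ of latitude = 30.90 m, so Δφ = -207.9 / 30.90 = -6.728″.

Δφ = -6.73″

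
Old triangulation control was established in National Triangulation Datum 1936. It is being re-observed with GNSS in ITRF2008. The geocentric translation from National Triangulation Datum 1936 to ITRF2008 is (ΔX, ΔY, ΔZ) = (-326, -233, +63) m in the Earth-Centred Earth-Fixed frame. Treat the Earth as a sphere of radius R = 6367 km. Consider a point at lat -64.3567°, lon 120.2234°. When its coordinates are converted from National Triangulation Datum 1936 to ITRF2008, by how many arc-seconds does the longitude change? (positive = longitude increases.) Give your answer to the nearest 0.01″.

sin φ = -0.901506, cos φ = 0.432767, sin λ = 0.864069, cos λ = -0.503373.
East component: ΔE = −sin λ·ΔX + cos λ·ΔY = −(0.864069)(-326) + (-0.503373)(-233) = 398.97 m.
1° of latitude spans πR/180 = 111125 m; at latitude φ, 1° of longitude spans that × cos φ = 48091.3 m, so Δλ = 398.97 / 48091.3 × 3600 = 29.866″.

Δλ = 29.87″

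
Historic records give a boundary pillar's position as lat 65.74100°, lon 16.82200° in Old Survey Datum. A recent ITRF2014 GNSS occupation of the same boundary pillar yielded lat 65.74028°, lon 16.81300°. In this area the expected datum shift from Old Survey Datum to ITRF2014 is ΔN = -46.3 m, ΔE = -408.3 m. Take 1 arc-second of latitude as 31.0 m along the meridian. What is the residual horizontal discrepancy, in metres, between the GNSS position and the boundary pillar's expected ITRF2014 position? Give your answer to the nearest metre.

34 m

Observed coordinate differences: Δφ = -0.00072°, Δλ = -0.00900°.
Converting to metres (1° lat = 111600 m, cos φ = 0.410862): observed ΔN = -80.4 m, observed ΔE = -412.7 m.
Subtracting the expected shift leaves a residual of -80.4 − (-46.3) = -34.1 m north and -412.7 − (-408.3) = -4.4 m east.
Residual distance = √((-34.1)² + (-4.4)²) = 34.3 m.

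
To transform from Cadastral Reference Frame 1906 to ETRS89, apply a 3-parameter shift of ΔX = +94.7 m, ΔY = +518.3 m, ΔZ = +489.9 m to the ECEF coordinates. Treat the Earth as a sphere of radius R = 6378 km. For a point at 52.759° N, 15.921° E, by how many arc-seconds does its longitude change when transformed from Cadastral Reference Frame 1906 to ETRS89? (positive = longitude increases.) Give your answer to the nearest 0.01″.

sin φ = 0.796097, cos φ = 0.605169, sin λ = 0.274312, cos λ = 0.961641.
East component: ΔE = −sin λ·ΔX + cos λ·ΔY = −(0.274312)(94.7) + (0.961641)(518.3) = 472.44 m.
1° of latitude spans πR/180 = 111317 m; at latitude φ, 1° of longitude spans that × cos φ = 67365.7 m, so Δλ = 472.44 / 67365.7 × 3600 = 25.247″.

Δλ = 25.25″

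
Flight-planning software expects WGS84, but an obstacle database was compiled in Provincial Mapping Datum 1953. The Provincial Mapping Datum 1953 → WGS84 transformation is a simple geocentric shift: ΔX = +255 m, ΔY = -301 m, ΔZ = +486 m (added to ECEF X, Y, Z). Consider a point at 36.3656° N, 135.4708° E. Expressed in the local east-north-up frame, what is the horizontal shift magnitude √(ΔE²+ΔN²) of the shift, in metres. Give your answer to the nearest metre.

625 m

The local east axis at (φ, λ) is (−sin λ, cos λ, 0), so ΔE = −sin(135.4708°)·255 + cos(135.4708°)·(-301) = 35.76 m.
The local north axis is (−sin φ cos λ, −sin φ sin λ, cos φ), giving ΔN = 107.788 + 125.159 + 391.351 = 624.30 m.
Horizontal magnitude = √(ΔE² + ΔN²) = √(35.76² + 624.30²) = 625.32 m.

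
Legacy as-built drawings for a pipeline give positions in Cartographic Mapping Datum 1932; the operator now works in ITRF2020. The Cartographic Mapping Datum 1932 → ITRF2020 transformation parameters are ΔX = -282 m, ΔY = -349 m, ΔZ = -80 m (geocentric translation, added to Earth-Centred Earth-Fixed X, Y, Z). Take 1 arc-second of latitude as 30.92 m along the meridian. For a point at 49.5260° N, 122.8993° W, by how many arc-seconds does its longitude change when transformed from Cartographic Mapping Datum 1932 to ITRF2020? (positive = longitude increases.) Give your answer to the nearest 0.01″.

sin φ = 0.760701, cos φ = 0.649103, sin λ = -0.839627, cos λ = -0.543164.
East component: ΔE = −sin λ·ΔX + cos λ·ΔY = −(-0.839627)(-282) + (-0.543164)(-349) = -47.21 m.
1° of latitude spans 3600 × 30.92 = 111312 m; at latitude φ, 1° of longitude spans that × cos φ = 72252.9 m, so Δλ = -47.21 / 72252.9 × 3600 = -2.352″.

Δλ = -2.35″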